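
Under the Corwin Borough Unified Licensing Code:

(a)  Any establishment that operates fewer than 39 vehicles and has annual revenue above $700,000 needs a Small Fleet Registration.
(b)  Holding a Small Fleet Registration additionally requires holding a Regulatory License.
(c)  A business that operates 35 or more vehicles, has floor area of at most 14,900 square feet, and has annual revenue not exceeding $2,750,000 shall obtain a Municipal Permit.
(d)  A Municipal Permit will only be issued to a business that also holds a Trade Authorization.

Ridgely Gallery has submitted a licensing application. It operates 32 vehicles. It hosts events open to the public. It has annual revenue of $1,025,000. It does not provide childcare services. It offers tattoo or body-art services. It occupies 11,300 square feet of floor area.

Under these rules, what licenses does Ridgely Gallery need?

(a) vehicles 32 < 39; revenue $1,025,000 > $700,000 → Small Fleet Registration required.
(b) Small Fleet Registration is required → Regulatory License also required.
(c) vehicles 32 < 35; floor area 11,300 square feet ≤ 14,900 square feet; revenue $1,025,000 ≤ $2,750,000 → Municipal Permit not required.
(d) Municipal Permit is not required → no effect.

Regulatory License, Small Fleet Registration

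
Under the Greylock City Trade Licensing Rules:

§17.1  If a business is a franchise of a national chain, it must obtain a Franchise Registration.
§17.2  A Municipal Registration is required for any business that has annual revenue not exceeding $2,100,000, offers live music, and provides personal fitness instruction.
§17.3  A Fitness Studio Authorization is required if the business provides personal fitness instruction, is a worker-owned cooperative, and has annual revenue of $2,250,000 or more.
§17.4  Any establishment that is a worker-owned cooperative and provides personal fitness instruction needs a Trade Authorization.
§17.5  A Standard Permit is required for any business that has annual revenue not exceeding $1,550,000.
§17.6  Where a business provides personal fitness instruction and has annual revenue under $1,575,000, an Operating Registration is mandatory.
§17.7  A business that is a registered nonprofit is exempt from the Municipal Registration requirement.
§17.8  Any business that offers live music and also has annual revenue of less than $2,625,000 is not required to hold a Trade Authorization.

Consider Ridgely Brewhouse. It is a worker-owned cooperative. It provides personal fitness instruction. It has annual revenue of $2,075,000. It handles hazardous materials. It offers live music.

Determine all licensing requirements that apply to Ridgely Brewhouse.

Municipal Registration

§17.1 is a worker-owned cooperative (not: is a franchise of a national chain) → Franchise Registration not required.
§17.2 revenue $2,075,000 ≤ $2,100,000; offers live music; provides personal fitness instruction → Municipal Registration required.
§17.3 provides personal fitness instruction; is a worker-owned cooperative; revenue $2,075,000 < $2,250,000 → Fitness Studio Authorization not required.
§17.4 is a worker-owned cooperative; provides personal fitness instruction → Trade Authorization required.
§17.5 revenue $2,075,000 > $1,550,000 → Standard Permit not required.
§17.6 provides personal fitness instruction; revenue $2,075,000 ≥ $1,575,000 → Operating Registration not required.
§17.7 is a worker-owned cooperative (not: is a registered nonprofit) → Municipal Registration exemption does not apply.
§17.8 offers live music; revenue $2,075,000 < $2,625,000 → exempt from Trade Authorization.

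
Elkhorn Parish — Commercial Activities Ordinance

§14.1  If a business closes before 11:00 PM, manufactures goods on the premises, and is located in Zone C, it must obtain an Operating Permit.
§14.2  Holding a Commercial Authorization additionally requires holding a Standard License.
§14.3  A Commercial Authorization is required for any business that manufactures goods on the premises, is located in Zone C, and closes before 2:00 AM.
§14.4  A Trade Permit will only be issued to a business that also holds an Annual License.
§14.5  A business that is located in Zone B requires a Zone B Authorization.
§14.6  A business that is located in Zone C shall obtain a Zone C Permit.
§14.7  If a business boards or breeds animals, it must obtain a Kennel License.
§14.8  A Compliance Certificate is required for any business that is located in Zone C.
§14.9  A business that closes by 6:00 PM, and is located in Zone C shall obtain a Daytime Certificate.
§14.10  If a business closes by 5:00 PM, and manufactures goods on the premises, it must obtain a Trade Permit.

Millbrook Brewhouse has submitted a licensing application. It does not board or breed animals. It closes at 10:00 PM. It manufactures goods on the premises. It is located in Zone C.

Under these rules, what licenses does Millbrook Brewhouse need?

§14.1 closes 10:00 PM, at/before 11:00 PM; manufactures goods on the premises; is located in Zone C → Operating Permit required.
§14.2 Commercial Authorization is required → Standard License also required.
§14.3 manufactures goods on the premises; is located in Zone C; closes 10:00 PM, at/before 2:00 AM → Commercial Authorization required.
§14.4 Trade Permit is not required → no effect.
§14.5 is located in Zone C (not: is located in Zone B) → Zone B Authorization not required.
§14.6 is located in Zone C → Zone C Permit required.
§14.7 does not board or breed animals → Kennel License not required.
§14.8 is located in Zone C → Compliance Certificate required.
§14.9 closes 10:00 PM, after 6:00 PM; is located in Zone C → Daytime Certificate not required.
§14.10 closes 10:00 PM, after 5:00 PM; manufactures goods on the premises → Trade Permit not required.

Commercial Authorization, Compliance Certificate, Operating Permit, Standard License, Zone C Permit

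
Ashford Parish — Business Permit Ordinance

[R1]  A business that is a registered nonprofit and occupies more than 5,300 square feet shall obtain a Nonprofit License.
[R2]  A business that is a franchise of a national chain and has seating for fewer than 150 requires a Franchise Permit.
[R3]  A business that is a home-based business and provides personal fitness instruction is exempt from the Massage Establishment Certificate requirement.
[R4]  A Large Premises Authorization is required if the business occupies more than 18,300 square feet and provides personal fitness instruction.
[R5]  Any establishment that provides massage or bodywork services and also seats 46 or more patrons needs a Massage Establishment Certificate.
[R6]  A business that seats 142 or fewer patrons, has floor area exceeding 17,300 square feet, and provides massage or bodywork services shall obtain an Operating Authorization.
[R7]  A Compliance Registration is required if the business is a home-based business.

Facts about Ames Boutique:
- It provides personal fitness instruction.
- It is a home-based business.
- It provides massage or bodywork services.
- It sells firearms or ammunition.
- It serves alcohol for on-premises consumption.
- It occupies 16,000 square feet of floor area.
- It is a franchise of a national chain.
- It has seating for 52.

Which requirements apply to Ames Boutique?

Compliance Registration, Franchise Permit

[R1] is a franchise of a national chain (not: is a registered nonprofit); floor area 16,000 square feet > 5,300 square feet → Nonprofit License not required.
[R2] is a franchise of a national chain; seating 52 < 150 → Franchise Permit required.
[R3] is a home-based business; provides personal fitness instruction → exempt from Massage Establishment Certificate.
[R4] floor area 16,000 square feet ≤ 18,300 square feet; provides personal fitness instruction → Large Premises Authorization not required.
[R5] provides massage or bodywork services; seating 52 ≥ 46 → Massage Establishment Certificate required.
[R6] seating 52 ≤ 142; floor area 16,000 square feet ≤ 17,300 square feet; provides massage or bodywork services → Operating Authorization not required.
[R7] is a home-based business → Compliance Registration required.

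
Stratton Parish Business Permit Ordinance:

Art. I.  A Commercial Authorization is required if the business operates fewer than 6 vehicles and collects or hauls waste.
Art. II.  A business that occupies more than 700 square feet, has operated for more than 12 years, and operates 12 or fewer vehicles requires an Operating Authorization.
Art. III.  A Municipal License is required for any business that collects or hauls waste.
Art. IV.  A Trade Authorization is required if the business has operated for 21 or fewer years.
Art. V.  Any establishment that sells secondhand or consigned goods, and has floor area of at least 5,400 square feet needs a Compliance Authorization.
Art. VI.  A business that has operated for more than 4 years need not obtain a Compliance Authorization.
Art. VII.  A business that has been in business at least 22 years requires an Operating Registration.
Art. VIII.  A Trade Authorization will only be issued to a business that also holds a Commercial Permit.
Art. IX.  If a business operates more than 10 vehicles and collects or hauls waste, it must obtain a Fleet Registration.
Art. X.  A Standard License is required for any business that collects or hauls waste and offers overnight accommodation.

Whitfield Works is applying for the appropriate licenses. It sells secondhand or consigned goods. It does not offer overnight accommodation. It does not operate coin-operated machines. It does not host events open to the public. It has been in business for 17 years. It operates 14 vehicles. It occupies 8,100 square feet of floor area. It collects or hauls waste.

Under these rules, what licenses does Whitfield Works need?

Art. I. vehicles 14 ≥ 6; collects or hauls waste → Commercial Authorization not required.
Art. II. floor area 8,100 square feet > 700 square feet; years in business 17 > 12; vehicles 14 > 12 → Operating Authorization not required.
Art. III. collects or hauls waste → Municipal License required.
Art. IV. years in business 17 ≤ 21 → Trade Authorization required.
Art. V. sells secondhand or consigned goods; floor area 8,100 square feet ≥ 5,400 square feet → Compliance Authorization required.
Art. VI. years in business 17 > 4 → exempt from Compliance Authorization.
Art. VII. years in business 17 < 22 → Operating Registration not required.
Art. VIII. Trade Authorization is required → Commercial Permit also required.
Art. IX. vehicles 14 > 10; collects or hauls waste → Fleet Registration required.
Art. X. collects or hauls waste; does not offer overnight accommodation → Standard License not required.

Commercial Permit, Fleet Registration, Municipal License, Trade Authorization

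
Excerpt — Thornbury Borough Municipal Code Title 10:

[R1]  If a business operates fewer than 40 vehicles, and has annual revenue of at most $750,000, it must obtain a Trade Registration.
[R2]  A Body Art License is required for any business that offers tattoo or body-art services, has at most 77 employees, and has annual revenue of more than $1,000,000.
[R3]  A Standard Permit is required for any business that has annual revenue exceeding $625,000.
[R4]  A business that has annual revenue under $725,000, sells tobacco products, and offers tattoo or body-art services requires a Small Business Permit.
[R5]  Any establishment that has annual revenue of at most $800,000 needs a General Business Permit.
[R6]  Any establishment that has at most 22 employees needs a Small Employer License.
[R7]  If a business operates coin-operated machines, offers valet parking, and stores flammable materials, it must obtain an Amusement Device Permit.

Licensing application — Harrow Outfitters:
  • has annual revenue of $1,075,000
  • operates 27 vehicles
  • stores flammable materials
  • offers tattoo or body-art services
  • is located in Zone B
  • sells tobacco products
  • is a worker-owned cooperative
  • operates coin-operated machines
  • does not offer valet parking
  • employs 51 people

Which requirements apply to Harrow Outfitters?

[R1] vehicles 27 < 40; revenue $1,075,000 > $750,000 → Trade Registration not required.
[R2] offers tattoo or body-art services; employees 51 ≤ 77; revenue $1,075,000 > $1,000,000 → Body Art License required.
[R3] revenue $1,075,000 > $625,000 → Standard Permit required.
[R4] revenue $1,075,000 ≥ $725,000; sells tobacco products; offers tattoo or body-art services → Small Business Permit not required.
[R5] revenue $1,075,000 > $800,000 → General Business Permit not required.
[R6] employees 51 > 22 → Small Employer License not required.
[R7] operates coin-operated machines; does not offer valet parking; stores flammable materials → Amusement Device Permit not required.

Body Art License, Standard Permit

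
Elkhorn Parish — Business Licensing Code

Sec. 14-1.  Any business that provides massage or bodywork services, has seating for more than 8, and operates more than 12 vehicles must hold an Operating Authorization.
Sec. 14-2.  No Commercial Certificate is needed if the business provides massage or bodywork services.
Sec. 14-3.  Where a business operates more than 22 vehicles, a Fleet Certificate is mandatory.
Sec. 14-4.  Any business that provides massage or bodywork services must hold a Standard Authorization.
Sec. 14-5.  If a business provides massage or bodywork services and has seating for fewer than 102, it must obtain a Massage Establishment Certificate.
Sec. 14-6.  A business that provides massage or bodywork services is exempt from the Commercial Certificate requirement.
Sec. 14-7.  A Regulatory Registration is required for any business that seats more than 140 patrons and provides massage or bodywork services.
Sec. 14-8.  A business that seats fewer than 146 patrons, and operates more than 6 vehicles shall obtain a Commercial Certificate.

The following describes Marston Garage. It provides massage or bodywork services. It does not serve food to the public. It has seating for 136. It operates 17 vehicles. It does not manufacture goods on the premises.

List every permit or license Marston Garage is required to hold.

Operating Authorization, Standard Authorization

Sec. 14-1. provides massage or bodywork services; seating 136 > 8; vehicles 17 > 12 → Operating Authorization required.
Sec. 14-2. provides massage or bodywork services → exempt from Commercial Certificate.
Sec. 14-3. vehicles 17 ≤ 22 → Fleet Certificate not required.
Sec. 14-4. provides massage or bodywork services → Standard Authorization required.
Sec. 14-5. provides massage or bodywork services; seating 136 ≥ 102 → Massage Establishment Certificate not required.
Sec. 14-6. provides massage or bodywork services → exempt from Commercial Certificate.
Sec. 14-7. seating 136 ≤ 140; provides massage or bodywork services → Regulatory Registration not required.
Sec. 14-8. seating 136 < 146; vehicles 17 > 6 → Commercial Certificate required.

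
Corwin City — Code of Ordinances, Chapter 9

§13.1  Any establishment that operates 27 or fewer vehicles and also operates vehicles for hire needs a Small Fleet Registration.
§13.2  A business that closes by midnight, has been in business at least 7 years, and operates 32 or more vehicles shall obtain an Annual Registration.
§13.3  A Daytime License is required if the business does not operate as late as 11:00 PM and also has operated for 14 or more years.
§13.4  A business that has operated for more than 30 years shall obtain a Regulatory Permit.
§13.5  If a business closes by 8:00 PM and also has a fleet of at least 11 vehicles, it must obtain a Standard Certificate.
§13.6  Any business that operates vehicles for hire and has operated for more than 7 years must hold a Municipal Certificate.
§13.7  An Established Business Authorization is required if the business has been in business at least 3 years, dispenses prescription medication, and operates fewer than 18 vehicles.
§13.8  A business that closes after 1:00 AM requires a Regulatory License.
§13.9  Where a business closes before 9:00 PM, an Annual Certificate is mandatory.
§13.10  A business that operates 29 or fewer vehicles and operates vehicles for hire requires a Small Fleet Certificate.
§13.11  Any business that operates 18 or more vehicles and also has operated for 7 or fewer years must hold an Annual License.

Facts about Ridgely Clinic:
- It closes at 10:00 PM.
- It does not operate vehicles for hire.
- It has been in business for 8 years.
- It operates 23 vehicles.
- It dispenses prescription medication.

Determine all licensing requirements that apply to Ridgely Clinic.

§13.1 vehicles 23 ≤ 27; does not operate vehicles for hire → Small Fleet Registration not required.
§13.2 closes 10:00 PM, at/before midnight; years in business 8 ≥ 7; vehicles 23 < 32 → Annual Registration not required.
§13.3 closes 10:00 PM, at/before 11:00 PM; years in business 8 < 14 → Daytime License not required.
§13.4 years in business 8 ≤ 30 → Regulatory Permit not required.
§13.5 closes 10:00 PM, after 8:00 PM; vehicles 23 ≥ 11 → Standard Certificate not required.
§13.6 does not operate vehicles for hire; years in business 8 > 7 → Municipal Certificate not required.
§13.7 years in business 8 ≥ 3; dispenses prescription medication; vehicles 23 ≥ 18 → Established Business Authorization not required.
§13.8 closes 10:00 PM, at/before 1:00 AM → Regulatory License not required.
§13.9 closes 10:00 PM, after 9:00 PM → Annual Certificate not required.
§13.10 vehicles 23 ≤ 29; does not operate vehicles for hire → Small Fleet Certificate not required.
§13.11 vehicles 23 ≥ 18; years in business 8 > 7 → Annual License not required.

None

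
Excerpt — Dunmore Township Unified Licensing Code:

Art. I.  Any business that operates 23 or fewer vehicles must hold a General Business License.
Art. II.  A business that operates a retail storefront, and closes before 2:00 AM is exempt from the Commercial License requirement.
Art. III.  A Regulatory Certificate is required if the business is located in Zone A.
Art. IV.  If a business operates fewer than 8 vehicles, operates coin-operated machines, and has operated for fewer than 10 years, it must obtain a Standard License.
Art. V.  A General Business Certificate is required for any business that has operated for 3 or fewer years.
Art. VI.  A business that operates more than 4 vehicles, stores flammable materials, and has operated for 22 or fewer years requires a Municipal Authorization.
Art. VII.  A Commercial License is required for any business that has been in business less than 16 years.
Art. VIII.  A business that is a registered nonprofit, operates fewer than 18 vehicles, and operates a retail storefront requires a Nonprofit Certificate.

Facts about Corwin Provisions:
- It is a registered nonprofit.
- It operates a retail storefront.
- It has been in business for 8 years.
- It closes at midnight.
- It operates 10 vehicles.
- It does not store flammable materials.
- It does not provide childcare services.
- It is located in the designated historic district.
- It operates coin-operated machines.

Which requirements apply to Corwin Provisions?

General Business License, Nonprofit Certificate

Art. I. vehicles 10 ≤ 23 → General Business License required.
Art. II. operates a retail storefront; closes midnight, at/before 2:00 AM → exempt from Commercial License.
Art. III. is located in the designated historic district (not: is located in Zone A) → Regulatory Certificate not required.
Art. IV. vehicles 10 ≥ 8; operates coin-operated machines; years in business 8 < 10 → Standard License not required.
Art. V. years in business 8 > 3 → General Business Certificate not required.
Art. VI. vehicles 10 > 4; does not store flammable materials; years in business 8 ≤ 22 → Municipal Authorization not required.
Art. VII. years in business 8 < 16 → Commercial License required.
Art. VIII. is a registered nonprofit; vehicles 10 < 18; operates a retail storefront → Nonprofit Certificate required.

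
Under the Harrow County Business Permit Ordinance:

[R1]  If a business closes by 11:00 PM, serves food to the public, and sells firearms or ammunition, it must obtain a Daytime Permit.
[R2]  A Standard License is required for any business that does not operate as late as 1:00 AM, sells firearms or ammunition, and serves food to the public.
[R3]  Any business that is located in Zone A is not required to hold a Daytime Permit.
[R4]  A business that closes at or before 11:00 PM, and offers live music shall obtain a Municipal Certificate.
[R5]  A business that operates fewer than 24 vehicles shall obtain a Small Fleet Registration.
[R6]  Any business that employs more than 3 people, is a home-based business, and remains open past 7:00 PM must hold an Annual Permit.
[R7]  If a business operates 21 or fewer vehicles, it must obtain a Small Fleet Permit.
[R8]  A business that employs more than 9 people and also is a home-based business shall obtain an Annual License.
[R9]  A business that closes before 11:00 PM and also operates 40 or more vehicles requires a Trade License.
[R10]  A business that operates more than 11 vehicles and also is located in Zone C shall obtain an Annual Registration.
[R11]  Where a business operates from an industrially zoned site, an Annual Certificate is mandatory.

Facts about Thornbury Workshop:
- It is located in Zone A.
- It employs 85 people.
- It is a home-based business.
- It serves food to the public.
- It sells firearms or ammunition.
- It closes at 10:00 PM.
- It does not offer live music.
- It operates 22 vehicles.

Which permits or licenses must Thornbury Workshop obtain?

Annual License, Annual Permit, Small Fleet Registration, Standard License

[R1] closes 10:00 PM, at/before 11:00 PM; serves food to the public; sells firearms or ammunition → Daytime Permit required.
[R2] closes 10:00 PM, at/before 1:00 AM; sells firearms or ammunition; serves food to the public → Standard License required.
[R3] is located in Zone A → exempt from Daytime Permit.
[R4] closes 10:00 PM, at/before 11:00 PM; does not offer live music → Municipal Certificate not required.
[R5] vehicles 22 < 24 → Small Fleet Registration required.
[R6] employees 85 > 3; is a home-based business; closes 10:00 PM, after 7:00 PM → Annual Permit required.
[R7] vehicles 22 > 21 → Small Fleet Permit not required.
[R8] employees 85 > 9; is a home-based business → Annual License required.
[R9] closes 10:00 PM, at/before 11:00 PM; vehicles 22 < 40 → Trade License not required.
[R10] vehicles 22 > 11; is located in Zone A (not: is located in Zone C) → Annual Registration not required.
[R11] is a home-based business (not: operates from an industrially zoned site) → Annual Certificate not required.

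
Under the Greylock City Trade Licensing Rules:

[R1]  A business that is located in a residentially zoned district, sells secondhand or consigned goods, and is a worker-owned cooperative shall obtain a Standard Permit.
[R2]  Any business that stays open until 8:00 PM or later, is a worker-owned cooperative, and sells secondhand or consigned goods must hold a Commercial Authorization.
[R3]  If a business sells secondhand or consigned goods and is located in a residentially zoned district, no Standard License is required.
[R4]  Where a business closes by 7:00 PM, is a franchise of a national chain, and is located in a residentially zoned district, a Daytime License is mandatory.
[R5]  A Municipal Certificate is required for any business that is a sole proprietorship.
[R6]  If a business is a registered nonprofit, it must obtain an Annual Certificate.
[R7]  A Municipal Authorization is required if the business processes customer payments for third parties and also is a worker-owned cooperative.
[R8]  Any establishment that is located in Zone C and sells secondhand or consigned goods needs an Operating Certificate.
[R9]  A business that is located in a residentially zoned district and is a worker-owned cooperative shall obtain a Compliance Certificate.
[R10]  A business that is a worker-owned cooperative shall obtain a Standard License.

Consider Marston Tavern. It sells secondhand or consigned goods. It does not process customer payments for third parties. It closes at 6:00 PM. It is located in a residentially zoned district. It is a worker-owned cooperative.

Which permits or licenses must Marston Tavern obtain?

[R1] is located in a residentially zoned district; sells secondhand or consigned goods; is a worker-owned cooperative → Standard Permit required.
[R2] closes 6:00 PM, at/before 8:00 PM; is a worker-owned cooperative; sells secondhand or consigned goods → Commercial Authorization not required.
[R3] sells secondhand or consigned goods; is located in a residentially zoned district → exempt from Standard License.
[R4] closes 6:00 PM, at/before 7:00 PM; is a worker-owned cooperative (not: is a franchise of a national chain); is located in a residentially zoned district → Daytime License not required.
[R5] is a worker-owned cooperative (not: is a sole proprietorship) → Municipal Certificate not required.
[R6] is a worker-owned cooperative (not: is a registered nonprofit) → Annual Certificate not required.
[R7] does not process customer payments for third parties; is a worker-owned cooperative → Municipal Authorization not required.
[R8] is located in a residentially zoned district (not: is located in Zone C); sells secondhand or consigned goods → Operating Certificate not required.
[R9] is located in a residentially zoned district; is a worker-owned cooperative → Compliance Certificate required.
[R10] is a worker-owned cooperative → Standard License required.

Compliance Certificate, Standard Permit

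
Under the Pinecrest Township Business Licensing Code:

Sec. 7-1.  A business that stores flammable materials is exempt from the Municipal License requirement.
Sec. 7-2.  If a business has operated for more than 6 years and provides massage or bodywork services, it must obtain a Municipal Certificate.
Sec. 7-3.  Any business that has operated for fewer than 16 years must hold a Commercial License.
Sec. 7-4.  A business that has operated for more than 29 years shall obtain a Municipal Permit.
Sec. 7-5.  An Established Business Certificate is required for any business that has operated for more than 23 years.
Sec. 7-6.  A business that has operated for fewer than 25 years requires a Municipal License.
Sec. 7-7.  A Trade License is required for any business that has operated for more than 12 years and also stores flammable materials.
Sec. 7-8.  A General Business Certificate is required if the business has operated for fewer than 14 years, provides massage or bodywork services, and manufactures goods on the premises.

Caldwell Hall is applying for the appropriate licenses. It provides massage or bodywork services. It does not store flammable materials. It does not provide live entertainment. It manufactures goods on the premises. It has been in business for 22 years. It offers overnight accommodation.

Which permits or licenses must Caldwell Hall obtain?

Municipal Certificate, Municipal License

Sec. 7-1. does not store flammable materials → Municipal License exemption does not apply.
Sec. 7-2. years in business 22 > 6; provides massage or bodywork services → Municipal Certificate required.
Sec. 7-3. years in business 22 ≥ 16 → Commercial License not required.
Sec. 7-4. years in business 22 ≤ 29 → Municipal Permit not required.
Sec. 7-5. years in business 22 ≤ 23 → Established Business Certificate not required.
Sec. 7-6. years in business 22 < 25 → Municipal License required.
Sec. 7-7. years in business 22 > 12; does not store flammable materials → Trade License not required.
Sec. 7-8. years in business 22 ≥ 14; provides massage or bodywork services; manufactures goods on the premises → General Business Certificate not required.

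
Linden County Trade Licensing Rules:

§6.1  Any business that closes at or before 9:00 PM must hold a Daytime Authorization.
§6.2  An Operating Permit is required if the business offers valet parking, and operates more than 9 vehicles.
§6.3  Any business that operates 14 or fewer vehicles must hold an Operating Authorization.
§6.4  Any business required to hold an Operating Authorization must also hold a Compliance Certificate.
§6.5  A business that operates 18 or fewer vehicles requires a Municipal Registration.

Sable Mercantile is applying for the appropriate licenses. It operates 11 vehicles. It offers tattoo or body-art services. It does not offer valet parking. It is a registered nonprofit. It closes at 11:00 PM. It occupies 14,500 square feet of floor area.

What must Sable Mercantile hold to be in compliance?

Compliance Certificate, Municipal Registration, Operating Authorization

§6.1 closes 11:00 PM, after 9:00 PM → Daytime Authorization not required.
§6.2 does not offer valet parking; vehicles 11 > 9 → Operating Permit not required.
§6.3 vehicles 11 ≤ 14 → Operating Authorization required.
§6.4 Operating Authorization is required → Compliance Certificate also required.
§6.5 vehicles 11 ≤ 18 → Municipal Registration required.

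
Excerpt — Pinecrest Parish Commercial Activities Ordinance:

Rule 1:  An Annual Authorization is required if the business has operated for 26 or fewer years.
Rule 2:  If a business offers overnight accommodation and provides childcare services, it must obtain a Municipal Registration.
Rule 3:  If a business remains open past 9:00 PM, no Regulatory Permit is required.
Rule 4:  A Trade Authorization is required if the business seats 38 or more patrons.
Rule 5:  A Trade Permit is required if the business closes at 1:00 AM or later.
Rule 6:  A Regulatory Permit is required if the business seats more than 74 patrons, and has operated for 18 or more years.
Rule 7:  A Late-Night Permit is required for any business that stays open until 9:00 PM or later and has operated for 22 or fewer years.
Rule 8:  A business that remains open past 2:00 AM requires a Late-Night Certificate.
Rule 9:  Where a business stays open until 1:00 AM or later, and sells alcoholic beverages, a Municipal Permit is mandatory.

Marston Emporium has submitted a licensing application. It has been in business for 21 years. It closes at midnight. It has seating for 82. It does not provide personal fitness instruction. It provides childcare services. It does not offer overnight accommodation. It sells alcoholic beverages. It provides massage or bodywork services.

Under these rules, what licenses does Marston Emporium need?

Annual Authorization, Late-Night Permit, Trade Authorization

Rule 1: years in business 21 ≤ 26 → Annual Authorization required.
Rule 2: does not offer overnight accommodation; provides childcare services → Municipal Registration not required.
Rule 3: closes midnight, after 9:00 PM → exempt from Regulatory Permit.
Rule 4: seating 82 ≥ 38 → Trade Authorization required.
Rule 5: closes midnight, at/before 1:00 AM → Trade Permit not required.
Rule 6: seating 82 > 74; years in business 21 ≥ 18 → Regulatory Permit required.
Rule 7: closes midnight, after 9:00 PM; years in business 21 ≤ 22 → Late-Night Permit required.
Rule 8: closes midnight, at/before 2:00 AM → Late-Night Certificate not required.
Rule 9: closes midnight, at/before 1:00 AM; sells alcoholic beverages → Municipal Permit not required.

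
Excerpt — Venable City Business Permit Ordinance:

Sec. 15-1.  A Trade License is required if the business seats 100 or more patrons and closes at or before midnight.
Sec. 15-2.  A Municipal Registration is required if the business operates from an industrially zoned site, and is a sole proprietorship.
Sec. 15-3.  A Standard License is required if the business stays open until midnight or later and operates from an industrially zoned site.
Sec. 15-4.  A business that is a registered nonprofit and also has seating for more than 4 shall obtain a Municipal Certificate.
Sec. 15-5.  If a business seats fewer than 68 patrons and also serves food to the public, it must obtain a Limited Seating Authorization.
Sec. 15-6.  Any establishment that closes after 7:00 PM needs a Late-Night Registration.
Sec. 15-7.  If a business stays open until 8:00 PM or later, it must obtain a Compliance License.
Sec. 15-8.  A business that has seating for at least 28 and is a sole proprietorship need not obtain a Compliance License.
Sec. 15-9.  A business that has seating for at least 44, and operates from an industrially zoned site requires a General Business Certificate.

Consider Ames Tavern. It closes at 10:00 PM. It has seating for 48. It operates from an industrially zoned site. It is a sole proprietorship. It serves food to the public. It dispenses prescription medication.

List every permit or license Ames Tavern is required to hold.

General Business Certificate, Late-Night Registration, Limited Seating Authorization, Municipal Registration

Sec. 15-1. seating 48 < 100; closes 10:00 PM, at/before midnight → Trade License not required.
Sec. 15-2. operates from an industrially zoned site; is a sole proprietorship → Municipal Registration required.
Sec. 15-3. closes 10:00 PM, at/before midnight; operates from an industrially zoned site → Standard License not required.
Sec. 15-4. is a sole proprietorship (not: is a registered nonprofit); seating 48 > 4 → Municipal Certificate not required.
Sec. 15-5. seating 48 < 68; serves food to the public → Limited Seating Authorization required.
Sec. 15-6. closes 10:00 PM, after 7:00 PM → Late-Night Registration required.
Sec. 15-7. closes 10:00 PM, after 8:00 PM → Compliance License required.
Sec. 15-8. seating 48 ≥ 28; is a sole proprietorship → exempt from Compliance License.
Sec. 15-9. seating 48 ≥ 44; operates from an industrially zoned site → General Business Certificate required.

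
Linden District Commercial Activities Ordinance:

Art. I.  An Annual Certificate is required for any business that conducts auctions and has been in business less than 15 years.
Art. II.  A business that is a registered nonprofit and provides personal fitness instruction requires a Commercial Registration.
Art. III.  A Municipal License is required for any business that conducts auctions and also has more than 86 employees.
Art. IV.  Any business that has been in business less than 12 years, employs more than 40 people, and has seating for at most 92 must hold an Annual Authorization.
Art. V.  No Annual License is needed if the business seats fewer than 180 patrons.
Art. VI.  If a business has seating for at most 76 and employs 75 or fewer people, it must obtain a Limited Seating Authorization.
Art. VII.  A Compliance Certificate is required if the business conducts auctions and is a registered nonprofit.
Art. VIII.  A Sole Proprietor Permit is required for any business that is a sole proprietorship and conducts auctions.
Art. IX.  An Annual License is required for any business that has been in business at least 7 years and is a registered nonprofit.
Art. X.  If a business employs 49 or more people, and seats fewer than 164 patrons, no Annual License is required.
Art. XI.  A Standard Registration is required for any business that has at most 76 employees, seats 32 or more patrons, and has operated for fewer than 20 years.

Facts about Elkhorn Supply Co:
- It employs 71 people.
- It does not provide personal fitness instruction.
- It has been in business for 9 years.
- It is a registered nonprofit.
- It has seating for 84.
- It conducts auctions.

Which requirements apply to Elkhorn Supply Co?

Art. I. conducts auctions; years in business 9 < 15 → Annual Certificate required.
Art. II. is a registered nonprofit; does not provide personal fitness instruction → Commercial Registration not required.
Art. III. conducts auctions; employees 71 ≤ 86 → Municipal License not required.
Art. IV. years in business 9 < 12; employees 71 > 40; seating 84 ≤ 92 → Annual Authorization required.
Art. V. seating 84 < 180 → exempt from Annual License.
Art. VI. seating 84 > 76; employees 71 ≤ 75 → Limited Seating Authorization not required.
Art. VII. conducts auctions; is a registered nonprofit → Compliance Certificate required.
Art. VIII. is a registered nonprofit (not: is a sole proprietorship); conducts auctions → Sole Proprietor Permit not required.
Art. IX. years in business 9 ≥ 7; is a registered nonprofit → Annual License required.
Art. X. employees 71 ≥ 49; seating 84 < 164 → exempt from Annual License.
Art. XI. employees 71 ≤ 76; seating 84 ≥ 32; years in business 9 < 20 → Standard Registration required.

Annual Authorization, Annual Certificate, Compliance Certificate, Standard Registration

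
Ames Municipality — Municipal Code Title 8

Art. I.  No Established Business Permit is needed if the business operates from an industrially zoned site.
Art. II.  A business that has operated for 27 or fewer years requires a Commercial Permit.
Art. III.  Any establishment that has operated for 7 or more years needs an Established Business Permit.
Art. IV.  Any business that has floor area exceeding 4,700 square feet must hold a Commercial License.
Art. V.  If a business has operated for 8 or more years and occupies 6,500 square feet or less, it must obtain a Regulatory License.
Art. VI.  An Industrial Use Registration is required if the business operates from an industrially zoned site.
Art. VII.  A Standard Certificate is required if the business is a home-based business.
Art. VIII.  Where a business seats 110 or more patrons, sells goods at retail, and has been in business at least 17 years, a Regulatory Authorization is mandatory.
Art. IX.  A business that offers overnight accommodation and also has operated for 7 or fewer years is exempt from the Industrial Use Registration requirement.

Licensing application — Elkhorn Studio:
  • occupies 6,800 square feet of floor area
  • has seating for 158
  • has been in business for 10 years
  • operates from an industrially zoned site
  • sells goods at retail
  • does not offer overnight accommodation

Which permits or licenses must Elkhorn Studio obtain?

Art. I. operates from an industrially zoned site → exempt from Established Business Permit.
Art. II. years in business 10 ≤ 27 → Commercial Permit required.
Art. III. years in business 10 ≥ 7 → Established Business Permit required.
Art. IV. floor area 6,800 square feet > 4,700 square feet → Commercial License required.
Art. V. years in business 10 ≥ 8; floor area 6,800 square feet > 6,500 square feet → Regulatory License not required.
Art. VI. operates from an industrially zoned site → Industrial Use Registration required.
Art. VII. operates from an industrially zoned site (not: is a home-based business) → Standard Certificate not required.
Art. VIII. seating 158 ≥ 110; sells goods at retail; years in business 10 < 17 → Regulatory Authorization not required.
Art. IX. does not offer overnight accommodation; years in business 10 > 7 → Industrial Use Registration exemption does not apply.

Commercial License, Commercial Permit, Industrial Use Registration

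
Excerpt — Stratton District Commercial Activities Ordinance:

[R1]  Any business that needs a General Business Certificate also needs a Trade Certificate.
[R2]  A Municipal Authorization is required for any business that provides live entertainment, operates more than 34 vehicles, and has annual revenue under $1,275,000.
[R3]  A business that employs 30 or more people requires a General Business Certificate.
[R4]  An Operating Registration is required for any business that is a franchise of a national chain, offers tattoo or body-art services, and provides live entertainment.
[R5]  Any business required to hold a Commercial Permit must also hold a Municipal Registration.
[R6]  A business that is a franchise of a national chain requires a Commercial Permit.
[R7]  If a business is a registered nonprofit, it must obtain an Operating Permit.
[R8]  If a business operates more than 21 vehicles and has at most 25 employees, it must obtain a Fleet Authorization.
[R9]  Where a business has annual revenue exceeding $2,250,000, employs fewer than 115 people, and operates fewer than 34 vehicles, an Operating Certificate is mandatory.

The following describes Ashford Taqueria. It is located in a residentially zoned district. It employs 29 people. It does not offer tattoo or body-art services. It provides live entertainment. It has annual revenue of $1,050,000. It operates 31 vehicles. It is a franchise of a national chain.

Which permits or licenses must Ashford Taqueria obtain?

Commercial Permit, Municipal Registration

[R1] General Business Certificate is not required → no effect.
[R2] provides live entertainment; vehicles 31 ≤ 34; revenue $1,050,000 < $1,275,000 → Municipal Authorization not required.
[R3] employees 29 < 30 → General Business Certificate not required.
[R4] is a franchise of a national chain; does not offer tattoo or body-art services; provides live entertainment → Operating Registration not required.
[R5] Commercial Permit is required → Municipal Registration also required.
[R6] is a franchise of a national chain → Commercial Permit required.
[R7] is a franchise of a national chain (not: is a registered nonprofit) → Operating Permit not required.
[R8] vehicles 31 > 21; employees 29 > 25 → Fleet Authorization not required.
[R9] revenue $1,050,000 ≤ $2,250,000; employees 29 < 115; vehicles 31 < 34 → Operating Certificate not required.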